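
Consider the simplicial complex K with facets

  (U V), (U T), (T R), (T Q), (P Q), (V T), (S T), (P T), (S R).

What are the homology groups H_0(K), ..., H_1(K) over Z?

H_0 ≅ Z,  H_1 ≅ Z^3.

K has 7 vertices, 9 edges.
rank ∂_0 = 0, rank ∂_1 = 6 ⇒ b_0 = 7 − 0 − 6 = 1; all invariant factors of ∂_1 are 1 so no torsion. So H_0 = Z.
rank ∂_1 = 6, rank ∂_2 = 0 ⇒ b_1 = 9 − 6 − 0 = 3. So H_1 = Z^3.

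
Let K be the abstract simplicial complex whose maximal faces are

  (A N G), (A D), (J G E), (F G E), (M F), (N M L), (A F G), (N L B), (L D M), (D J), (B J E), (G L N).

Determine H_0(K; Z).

Fix the vertex order A < B < D < E < F < G < J < L < M < N and write every simplex with vertices in increasing order. Then dim K = 2 and the simplices of K are:

  0-simplices (10): A, B, D, E, F, G, J, L, M, N
  1-simplices (22): AD, AF, AG, AN, BE, BJ, BL, BN, DJ, DL, DM, EF, EG, EJ, FG, FM, GJ, GL, GN, LM, LN, MN
  2-simplices (9): AFG, AGN, BEJ, BLN, DLM, EFG, EGJ, GLN, LMN

so the chain groups are C_0 ≅ Z^10, C_1 ≅ Z^22, C_2 ≅ Z^9.

∂_1: C_1 → C_0 sends each edge [p,q] (with p < q) to q − p.
The resulting 10×22 matrix has rank 9, and its Smith normal form has invariant factors (1,1,1,1,1,1,1,1,1).

∂_2: C_2 → C_1 maps a triangle to the signed sum of its edges. For instance
  ∂GLN = LN − GN + GL,
  ∂LMN = MN − LN + LM.
This gives a 22×9 integer matrix of rank 9; reducing to Smith normal form yields diagonal entries (1,1,1,1,1,1,1,1,1).

Now H_k = ker ∂_k / im ∂_{k+1}, so:

  H_0: rank C_0 − rank ∂_1 = 10 − 9 = 1, and the invariant factors of ∂_1 are all 1, so H_0 = Z.

H_0 = Z.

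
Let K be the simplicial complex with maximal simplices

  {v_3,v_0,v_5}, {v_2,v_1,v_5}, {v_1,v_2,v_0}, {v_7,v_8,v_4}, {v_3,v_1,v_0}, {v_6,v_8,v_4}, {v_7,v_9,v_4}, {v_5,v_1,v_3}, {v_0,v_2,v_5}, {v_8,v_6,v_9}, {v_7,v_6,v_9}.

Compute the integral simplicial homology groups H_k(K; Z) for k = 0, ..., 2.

H_0 ≅ Z^2,  H_1 ≅ Z,  H_2 ≅ Z.

Order the vertices as v_0 < v_1 < v_2 < v_3 < v_4 < v_5 < v_6 < v_7 < v_8 < v_9. Listing each simplex with vertices in this order, K has dimension 2 with simplices:

  0-simplices (10): [v_0], [v_1], [v_2], [v_3], [v_4], [v_5], [v_6], [v_7], [v_8], [v_9]
  1-simplices (19): (19 of them)
  2-simplices (11): (11 of them)

giving chain groups C_0 ≅ Z^10, C_1 ≅ Z^19, C_2 ≅ Z^11.

The boundary map ∂_1: C_1 → C_0 is given by ∂[p,q] = [q] − [p]. For instance
  ∂[v_7,v_8] = [v_8] − [v_7].
As a 10×19 matrix over Z this has rank 8, with invariant factors (1,1,1,1,1,1,1,1).

Boundary ∂_2: C_2 → C_1 maps a triangle to the signed sum of its edges. For instance
  ∂[v_4,v_7,v_9] = [v_7,v_9] − [v_4,v_9] + [v_4,v_7],
  ∂[v_0,v_2,v_5] = [v_2,v_5] − [v_0,v_5] + [v_0,v_2].
This gives a 19×11 integer matrix of rank 10; reducing to Smith normal form yields diagonal entries (1,1,1,1,1,1,1,1,1,1).

Computing H_k = (kernel of ∂_k) / (image of ∂_{k+1}):

  H_0: rank C_0 − rank ∂_1 = 10 − 8 = 2, and the invariant factors of ∂_1 are all 1, so H_0 = Z^2.
  H_1: rank ker ∂_1 − rank ∂_2 = (19 − 8) − 10 = 1, and the invariant factors of ∂_2 are all 1, so H_1 = Z.
  H_2: rank ker ∂_2 − rank ∂_3 = (11 − 10) − 0 = 1, and there is no ∂_3, so H_2 = Z.

As a check, the Euler characteristic is 10 − 19 + 11 = 2, which agrees with 2 − 1 + 1 = 2.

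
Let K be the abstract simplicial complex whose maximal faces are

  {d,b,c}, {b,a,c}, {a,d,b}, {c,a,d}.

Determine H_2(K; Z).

Take the total order a < b < c < d on the vertex set. Then K (dimension 2) consists of the simplices:

  0-simplices (4): a, b, c, d
  1-simplices (6): ab, ac, ad, bc, bd, cd
  2-simplices (4): abc, abd, acd, bcd

so the chain groups are C_0 ≅ Z^4, C_1 ≅ Z^6, C_2 ≅ Z^4.

Boundary ∂_1: C_1 → C_0 maps an edge to its endpoints' difference, ∂[p,q] = q − p.
This gives a 4×6 integer matrix of rank 3; reducing to Smith normal form yields diagonal entries (1,1,1).

Boundary ∂_2: C_2 → C_1 acts by ∂[p,q,r] = [q,r] − [p,r] + [p,q]. For instance
  ∂abd = bd − ad + ab,
  ∂acd = cd − ad + ac.
This gives a 6×4 integer matrix of rank 3; reducing to Smith normal form yields diagonal entries (1,1,1).

From H_k ≅ ker(∂_k) / im(∂_{k+1}) we obtain:

  H_2: rank ker ∂_2 − rank ∂_3 = (4 − 3) − 0 = 1, and there is no ∂_3, so H_2 = Z.

H_2 ≅ Z.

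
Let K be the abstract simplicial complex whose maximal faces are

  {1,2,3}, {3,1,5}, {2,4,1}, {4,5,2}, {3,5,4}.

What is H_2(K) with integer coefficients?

Order the vertices as 1 < 2 < 3 < 4 < 5. Listing each simplex with vertices in this order, K has dimension 2 with simplices:

  0-simplices (5): [1], [2], [3], [4], [5]
  1-simplices (10): [1,2], [1,3], [1,4], [1,5], [2,3], [2,4], [2,5], [3,4], [3,5], [4,5]
  2-simplices (5): [1,2,3], [1,2,4], [1,3,5], [2,4,5], [3,4,5]

so the chain groups are C_0 ≅ Z^5, C_1 ≅ Z^10, C_2 ≅ Z^5.

The boundary map ∂_1: C_1 → C_0 sends each edge [p,q] (with p < q) to q − p.
This gives a 5×10 integer matrix of rank 4; reducing to Smith normal form yields diagonal entries (1,1,1,1).

Boundary ∂_2: C_2 → C_1 maps a triangle to the signed sum of its edges. For instance
  ∂[1,3,5] = [3,5] − [1,5] + [1,3],
  ∂[1,2,4] = [2,4] − [1,4] + [1,2].
The 10×5 boundary matrix has rank 5 and Smith normal form diag(1,1,1,1,1).

Computing H_k = (kernel of ∂_k) / (image of ∂_{k+1}):

  H_2: rank ker ∂_2 − rank ∂_3 = (5 − 5) − 0 = 0, and there is no ∂_3, so H_2 ≅ 0.

(K is a triangulation of the Möbius band.)

H_2 = 0.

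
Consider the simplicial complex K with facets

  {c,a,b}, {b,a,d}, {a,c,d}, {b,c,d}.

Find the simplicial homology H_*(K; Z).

H_0 ≅ Z,  H_1 = 0,  H_2 ≅ Z.

Order the vertices as a < b < c < d. Listing each simplex with vertices in this order, K has dimension 2 with simplices:

  0-simplices (4): a, b, c, d
  1-simplices (6): ab, ac, ad, bc, bd, cd
  2-simplices (4): abc, abd, acd, bcd

giving chain groups C_0 ≅ Z^4, C_1 ≅ Z^6, C_2 ≅ Z^4.

Boundary ∂_1: C_1 → C_0 maps an edge to its endpoints' difference, ∂[p,q] = q − p.
As a 4×6 matrix over Z this has rank 3, with invariant factors (1,1,1).

Boundary ∂_2: C_2 → C_1 sends each 2-simplex [p,q,r] to [q,r] − [p,r] + [p,q]. For instance
  ∂acd = cd − ad + ac,
  ∂bcd = cd − bd + bc.
This gives a 6×4 integer matrix of rank 3; reducing to Smith normal form yields diagonal entries (1,1,1).

Reading off H_k = ker ∂_k / im ∂_{k+1}:

  H_0: rank C_0 − rank ∂_1 = 4 − 3 = 1, and the invariant factors of ∂_1 are all 1, so H_0 ≅ Z.
  H_1: rank ker ∂_1 − rank ∂_2 = (6 − 3) − 3 = 0, and the invariant factors of ∂_2 are all 1, so H_1 ≅ 0.
  H_2: rank ker ∂_2 − rank ∂_3 = (4 − 3) − 0 = 1, and there is no ∂_3, so H_2 ≅ Z.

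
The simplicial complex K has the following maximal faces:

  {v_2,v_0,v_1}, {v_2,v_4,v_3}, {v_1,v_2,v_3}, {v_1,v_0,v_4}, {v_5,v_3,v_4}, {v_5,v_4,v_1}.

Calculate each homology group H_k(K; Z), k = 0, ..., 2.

H_0 ≅ Z,  H_1 ≅ Z,  H_2 = 0.

Fix the vertex order v_0 < v_1 < v_2 < v_3 < v_4 < v_5 and write every simplex with vertices in increasing order. Then dim K = 2 and the simplices of K are:

  0-simplices (6): [v_0], [v_1], [v_2], [v_3], [v_4], [v_5]
  1-simplices (12): [v_0,v_1], [v_0,v_2], [v_0,v_4], [v_1,v_2], [v_1,v_3], [v_1,v_4], [v_1,v_5], [v_2,v_3], [v_2,v_4], [v_3,v_4], [v_3,v_5], [v_4,v_5]
  2-simplices (6): [v_0,v_1,v_2], [v_0,v_1,v_4], [v_1,v_2,v_3], [v_1,v_4,v_5], [v_2,v_3,v_4], [v_3,v_4,v_5]

giving chain groups C_0 ≅ Z^6, C_1 ≅ Z^12, C_2 ≅ Z^6.

Boundary ∂_1: C_1 → C_0 is given by ∂[p,q] = [q] − [p]. For instance
  ∂[v_4,v_5] = [v_5] − [v_4].
As a 6×12 matrix over Z this has rank 5, with invariant factors (1,1,1,1,1).

The boundary map ∂_2: C_2 → C_1 sends each 2-simplex [p,q,r] to [q,r] − [p,r] + [p,q]. For instance
  ∂[v_2,v_3,v_4] = [v_3,v_4] − [v_2,v_4] + [v_2,v_3],
  ∂[v_1,v_4,v_5] = [v_4,v_5] − [v_1,v_5] + [v_1,v_4].
The resulting 12×6 matrix has rank 6, and its Smith normal form has invariant factors (1,1,1,1,1,1).

Reading off H_k = ker ∂_k / im ∂_{k+1}:

  H_0: rank C_0 − rank ∂_1 = 6 − 5 = 1, and the invariant factors of ∂_1 are all 1, so H_0 ≅ Z.
  H_1: rank ker ∂_1 − rank ∂_2 = (12 − 5) − 6 = 1, and the invariant factors of ∂_2 are all 1, so H_1 ≅ Z.
  H_2: rank ker ∂_2 − rank ∂_3 = (6 − 6) − 0 = 0, and there is no ∂_3, so H_2 ≅ 0.

As a check, the Euler characteristic is 6 − 12 + 6 = 0, which agrees with 1 − 1 + 0 = 0.
(K is a triangulation of the cylinder S^1 x I.)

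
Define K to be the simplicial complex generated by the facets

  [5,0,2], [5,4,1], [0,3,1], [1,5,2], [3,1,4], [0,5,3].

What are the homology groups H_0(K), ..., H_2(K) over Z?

K has 6 vertices, 12 edges, 6 triangles.
rank ∂_0 = 0, rank ∂_1 = 5 ⇒ b_0 = 6 − 0 − 5 = 1; all invariant factors of ∂_1 are 1 so no torsion. So H_0 = Z.
rank ∂_1 = 5, rank ∂_2 = 6 ⇒ b_1 = 12 − 5 − 6 = 1; all invariant factors of ∂_2 are 1 so no torsion. So H_1 = Z.
rank ∂_2 = 6, rank ∂_3 = 0 ⇒ b_2 = 6 − 6 − 0 = 0. So H_2 = 0.

H_0 ≅ Z,  H_1 ≅ Z,  H_2 = 0.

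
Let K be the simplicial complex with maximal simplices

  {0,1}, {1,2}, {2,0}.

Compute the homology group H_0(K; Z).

Order the vertices as 0 < 1 < 2. Listing each simplex with vertices in this order, K has dimension 1 with simplices:

  0-simplices (3): [0], [1], [2]
  1-simplices (3): [0,1], [0,2], [1,2]

so the chain groups are C_0 ≅ Z^3, C_1 ≅ Z^3.

Boundary ∂_1: C_1 → C_0 maps an edge to its endpoints' difference, ∂[p,q] = q − p. For instance
  ∂[1,2] = [2] − [1].
The resulting 3×3 matrix has rank 2, and its Smith normal form has invariant factors (1,1).

From H_k ≅ ker(∂_k) / im(∂_{k+1}) we obtain:

  H_0: rank C_0 − rank ∂_1 = 3 − 2 = 1, and the invariant factors of ∂_1 are all 1, so H_0 = Z.

H_0 = Z.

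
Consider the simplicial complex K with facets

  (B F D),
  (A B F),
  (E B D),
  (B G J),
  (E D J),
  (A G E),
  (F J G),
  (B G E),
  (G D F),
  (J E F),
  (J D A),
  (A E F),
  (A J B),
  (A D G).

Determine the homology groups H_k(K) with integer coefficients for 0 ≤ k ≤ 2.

H_0 = Z,  H_1 = Z^2,  H_2 = Z.

K has 7 vertices, 21 edges, 14 triangles.
rank ∂_0 = 0, rank ∂_1 = 6 ⇒ b_0 = 7 − 0 − 6 = 1; all invariant factors of ∂_1 are 1 so no torsion. So H_0 ≅ Z.
rank ∂_1 = 6, rank ∂_2 = 13 ⇒ b_1 = 21 − 6 − 13 = 2; all invariant factors of ∂_2 are 1 so no torsion. So H_1 ≅ Z^2.
rank ∂_2 = 13, rank ∂_3 = 0 ⇒ b_2 = 14 − 13 − 0 = 1. So H_2 ≅ Z.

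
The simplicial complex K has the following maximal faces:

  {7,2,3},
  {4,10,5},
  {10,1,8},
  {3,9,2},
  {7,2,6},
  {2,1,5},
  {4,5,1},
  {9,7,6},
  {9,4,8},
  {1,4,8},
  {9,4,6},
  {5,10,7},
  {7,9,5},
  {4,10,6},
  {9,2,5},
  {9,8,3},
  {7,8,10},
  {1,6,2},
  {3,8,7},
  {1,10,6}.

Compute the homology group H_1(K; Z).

Fix the vertex order 1 < 2 < 3 < 4 < 5 < 6 < 7 < 8 < 9 < 10 and write every simplex with vertices in increasing order. Then dim K = 2 and the simplices of K are:

  0-simplices (10): [1], [2], [3], [4], [5], [6], [7], [8], [9], [10]
  1-simplices (30): (30 of them)
  2-simplices (20): (20 of them)

so the chain groups are C_0 ≅ Z^10, C_1 ≅ Z^30, C_2 ≅ Z^20.

Boundary ∂_1: C_1 → C_0 sends each edge [p,q] (with p < q) to q − p.
As a 10×30 matrix over Z this has rank 9, with invariant factors (1,1,1,1,1,1,1,1,1).

Boundary ∂_2: C_2 → C_1 sends each 2-simplex [p,q,r] to [q,r] − [p,r] + [p,q]. For instance
  ∂[6,7,9] = [7,9] − [6,9] + [6,7],
  ∂[4,6,10] = [6,10] − [4,10] + [4,6].
As a 30×20 matrix over Z this has rank 20, with invariant factors (1,1,1,1,1,1,1,1,1,1,1,1,1,1,1,1,1,1,1,2).

Computing H_k = (kernel of ∂_k) / (image of ∂_{k+1}):

  H_1: rank ker ∂_1 − rank ∂_2 = (30 − 9) − 20 = 1, and ∂_2 has invariant factor 2 > 1, so H_1 = Z ⊕ Z/2Z.

(K is a triangulation of the Klein bottle.)

H_1 = Z ⊕ Z/2Z.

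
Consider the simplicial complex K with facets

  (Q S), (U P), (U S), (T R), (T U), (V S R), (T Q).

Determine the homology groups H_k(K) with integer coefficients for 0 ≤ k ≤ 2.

Order the vertices as P < Q < R < S < T < U < V. Listing each simplex with vertices in this order, K has dimension 2 with simplices:

  0-simplices (7): P, Q, R, S, T, U, V
  1-simplices (9): PU, QS, QT, RS, RT, RV, SU, SV, TU
  2-simplices (1): RSV

giving chain groups C_0 ≅ Z^7, C_1 ≅ Z^9, C_2 ≅ Z^1.

∂_1: C_1 → C_0 maps an edge to its endpoints' difference, ∂[p,q] = q − p. For instance
  ∂RT = T − R.
As a 7×9 matrix over Z this has rank 6, with invariant factors (1,1,1,1,1,1).

∂_2: C_2 → C_1 maps a triangle to the signed sum of its edges. For instance
  ∂RSV = SV − RV + RS.
The 9×1 boundary matrix has rank 1 and Smith normal form diag(1).

From H_k ≅ ker(∂_k) / im(∂_{k+1}) we obtain:

  H_0: rank C_0 − rank ∂_1 = 7 − 6 = 1, and the invariant factors of ∂_1 are all 1, so H_0 = Z.
  H_1: rank ker ∂_1 − rank ∂_2 = (9 − 6) − 1 = 2, and the invariant factors of ∂_2 are all 1, so H_1 = Z^2.
  H_2: rank ker ∂_2 − rank ∂_3 = (1 − 1) − 0 = 0, and there is no ∂_3, so H_2 = 0.

H_0 = Z,  H_1 = Z^2,  H_2 = 0.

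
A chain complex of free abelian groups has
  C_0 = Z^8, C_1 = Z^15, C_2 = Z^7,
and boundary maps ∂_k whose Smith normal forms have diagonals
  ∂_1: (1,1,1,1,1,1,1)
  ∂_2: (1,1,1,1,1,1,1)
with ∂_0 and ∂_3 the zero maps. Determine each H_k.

H_0: b_0 = 8 − 0 − 7 = 1; torsion from ∂_1 factors > 1: none. So H_0 = Z.
H_1: b_1 = 15 − 7 − 7 = 1; torsion from ∂_2 factors > 1: none. So H_1 = Z.
H_2: b_2 = 7 − 7 − 0 = 0; torsion from ∂_3 factors > 1: none. So H_2 = 0.

H_0 = Z,  H_1 = Z,  H_2 = 0.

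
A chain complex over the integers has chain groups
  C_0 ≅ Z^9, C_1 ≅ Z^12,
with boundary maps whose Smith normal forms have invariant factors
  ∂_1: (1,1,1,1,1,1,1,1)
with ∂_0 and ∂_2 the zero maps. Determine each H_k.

H_0: b_0 = 9 − 0 − 8 = 1; torsion from ∂_1 factors > 1: none. So H_0 = Z.
H_1: b_1 = 12 − 8 − 0 = 4; torsion from ∂_2 factors > 1: none. So H_1 = Z^4.

H_0 = Z,  H_1 = Z^4.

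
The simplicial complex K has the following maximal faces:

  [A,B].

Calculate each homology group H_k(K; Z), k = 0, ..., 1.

H_0 ≅ Z,  H_1 = 0.

K has 2 vertices, 1 edge.
rank ∂_0 = 0, rank ∂_1 = 1 ⇒ b_0 = 2 − 0 − 1 = 1; all invariant factors of ∂_1 are 1 so no torsion. So H_0 = Z.
rank ∂_1 = 1, rank ∂_2 = 0 ⇒ b_1 = 1 − 1 − 0 = 0. So H_1 = 0.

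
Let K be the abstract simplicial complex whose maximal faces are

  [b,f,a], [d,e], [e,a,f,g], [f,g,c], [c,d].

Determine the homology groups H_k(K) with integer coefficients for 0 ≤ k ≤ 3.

Fix the vertex order a < b < c < d < e < f < g and write every simplex with vertices in increasing order. Then dim K = 3 and the simplices of K are:

  0-simplices (7): a, b, c, d, e, f, g
  1-simplices (12): ab, ae, af, ag, bf, cd, cf, cg, de, ef, eg, fg
  2-simplices (6): abf, aef, aeg, afg, cfg, efg
  3-simplices (1): aefg

giving chain groups C_0 ≅ Z^7, C_1 ≅ Z^12, C_2 ≅ Z^6, C_3 ≅ Z^1.

∂_1: C_1 → C_0 maps an edge to its endpoints' difference, ∂[p,q] = q − p.
The resulting 7×12 matrix has rank 6, and its Smith normal form has invariant factors (1,1,1,1,1,1).

∂_2: C_2 → C_1 maps a triangle to the signed sum of its edges. For instance
  ∂cfg = fg − cg + cf,
  ∂afg = fg − ag + af.
This gives a 12×6 integer matrix of rank 5; reducing to Smith normal form yields diagonal entries (1,1,1,1,1).

∂_3: C_3 → C_2 sends each 3-simplex σ to the alternating sum Σ_i (−1)^i (σ with its i-th vertex removed). For instance
  ∂aefg = efg − afg + aeg − aef.
The 6×1 boundary matrix has rank 1 and Smith normal form diag(1).

From H_k ≅ ker(∂_k) / im(∂_{k+1}) we obtain:

  H_0: rank C_0 − rank ∂_1 = 7 − 6 = 1, and the invariant factors of ∂_1 are all 1, so H_0 = Z.
  H_1: rank ker ∂_1 − rank ∂_2 = (12 − 6) − 5 = 1, and the invariant factors of ∂_2 are all 1, so H_1 = Z.
  H_2: rank ker ∂_2 − rank ∂_3 = (6 − 5) − 1 = 0, and the invariant factors of ∂_3 are all 1, so H_2 = 0.
  H_3: rank ker ∂_3 − rank ∂_4 = (1 − 1) − 0 = 0, and there is no ∂_4, so H_3 = 0.

As a check, the Euler characteristic is 7 − 12 + 6 − 1 = 0, which agrees with 1 − 1 + 0 − 0 = 0.

H_0 = Z,  H_1 = Z,  H_2 = 0,  H_3 = 0.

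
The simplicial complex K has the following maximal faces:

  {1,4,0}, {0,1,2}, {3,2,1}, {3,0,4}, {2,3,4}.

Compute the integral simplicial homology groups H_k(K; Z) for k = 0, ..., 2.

We work with the vertex ordering 0 < 1 < 2 < 3 < 4. The simplices of K, each written with vertices in increasing order, are:

  0-simplices (5): [0], [1], [2], [3], [4]
  1-simplices (10): [0,1], [0,2], [0,3], [0,4], [1,2], [1,3], [1,4], [2,3], [2,4], [3,4]
  2-simplices (5): [0,1,2], [0,1,4], [0,3,4], [1,2,3], [2,3,4]

Hence C_0 ≅ Z^5, C_1 ≅ Z^10, C_2 ≅ Z^5.

The boundary map ∂_1: C_1 → C_0 sends each edge [p,q] (with p < q) to q − p. For instance
  ∂[0,1] = [1] − [0].
This gives a 5×10 integer matrix of rank 4; reducing to Smith normal form yields diagonal entries (1,1,1,1).

The boundary map ∂_2: C_2 → C_1 acts by ∂[p,q,r] = [q,r] − [p,r] + [p,q]. For instance
  ∂[2,3,4] = [3,4] − [2,4] + [2,3],
  ∂[1,2,3] = [2,3] − [1,3] + [1,2].
As a 10×5 matrix over Z this has rank 5, with invariant factors (1,1,1,1,1).

From H_k ≅ ker(∂_k) / im(∂_{k+1}) we obtain:

  H_0: rank C_0 − rank ∂_1 = 5 − 4 = 1, and the invariant factors of ∂_1 are all 1, so H_0 ≅ Z.
  H_1: rank ker ∂_1 − rank ∂_2 = (10 − 4) − 5 = 1, and the invariant factors of ∂_2 are all 1, so H_1 ≅ Z.
  H_2: rank ker ∂_2 − rank ∂_3 = (5 − 5) − 0 = 0, and there is no ∂_3, so H_2 ≅ 0.

As a check, the Euler characteristic is 5 − 10 + 5 = 0, which agrees with 1 − 1 + 0 = 0.
(K is a triangulation of the Möbius band.)

H_0 ≅ Z,  H_1 ≅ Z,  H_2 = 0.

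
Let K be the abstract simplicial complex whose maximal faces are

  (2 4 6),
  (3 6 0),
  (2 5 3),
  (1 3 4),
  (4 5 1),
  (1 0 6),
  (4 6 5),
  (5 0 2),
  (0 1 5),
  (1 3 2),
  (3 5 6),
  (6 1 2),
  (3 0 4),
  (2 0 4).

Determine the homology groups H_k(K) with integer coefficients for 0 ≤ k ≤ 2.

H_0 = Z,  H_1 = Z^2,  H_2 = Z.

K has 7 vertices, 21 edges, 14 triangles.
rank ∂_0 = 0, rank ∂_1 = 6 ⇒ b_0 = 7 − 0 − 6 = 1; all invariant factors of ∂_1 are 1 so no torsion. So H_0 = Z.
rank ∂_1 = 6, rank ∂_2 = 13 ⇒ b_1 = 21 − 6 − 13 = 2; all invariant factors of ∂_2 are 1 so no torsion. So H_1 = Z^2.
rank ∂_2 = 13, rank ∂_3 = 0 ⇒ b_2 = 14 − 13 − 0 = 1. So H_2 = Z.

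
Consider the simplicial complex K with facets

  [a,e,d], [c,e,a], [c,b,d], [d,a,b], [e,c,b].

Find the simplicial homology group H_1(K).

Fix the vertex order a < b < c < d < e and write every simplex with vertices in increasing order. Then dim K = 2 and the simplices of K are:

  0-simplices (5): a, b, c, d, e
  1-simplices (10): ab, ac, ad, ae, bc, bd, be, cd, ce, de
  2-simplices (5): abd, ace, ade, bcd, bce

so the chain groups are C_0 ≅ Z^5, C_1 ≅ Z^10, C_2 ≅ Z^5.

∂_1: C_1 → C_0 maps an edge to its endpoints' difference, ∂[p,q] = q − p. For instance
  ∂ad = d − a.
The 5×10 boundary matrix has rank 4 and Smith normal form diag(1,1,1,1).

∂_2: C_2 → C_1 sends each 2-simplex [p,q,r] to [q,r] − [p,r] + [p,q]. For instance
  ∂bce = ce − be + bc,
  ∂bcd = cd − bd + bc.
The 10×5 boundary matrix has rank 5 and Smith normal form diag(1,1,1,1,1).

Now H_k = ker ∂_k / im ∂_{k+1}, so:

  H_1: rank ker ∂_1 − rank ∂_2 = (10 − 4) − 5 = 1, and the invariant factors of ∂_2 are all 1, so H_1 = Z.

(K is a triangulation of the Möbius band.)

H_1 = Z.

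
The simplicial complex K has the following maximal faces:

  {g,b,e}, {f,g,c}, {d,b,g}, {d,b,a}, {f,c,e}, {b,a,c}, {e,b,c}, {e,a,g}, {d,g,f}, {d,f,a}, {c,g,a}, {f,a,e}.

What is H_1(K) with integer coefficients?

Fix the vertex order a < b < c < d < e < f < g and write every simplex with vertices in increasing order. Then dim K = 2 and the simplices of K are:

  0-simplices (7): a, b, c, d, e, f, g
  1-simplices (18): ab, ac, ad, ae, af, ag, bc, bd, be, bg, ce, cf, cg, df, dg, ef, eg, fg
  2-simplices (12): abc, abd, acg, adf, aef, aeg, bce, bdg, beg, cef, cfg, dfg

Hence C_0 ≅ Z^7, C_1 ≅ Z^18, C_2 ≅ Z^12.

∂_1: C_1 → C_0 sends each edge [p,q] (with p < q) to q − p. For instance
  ∂eg = g − e.
This gives a 7×18 integer matrix of rank 6; reducing to Smith normal form yields diagonal entries (1,1,1,1,1,1).

The boundary map ∂_2: C_2 → C_1 maps a triangle to the signed sum of its edges. For instance
  ∂beg = eg − bg + be,
  ∂acg = cg − ag + ac.
This gives a 18×12 integer matrix of rank 12; reducing to Smith normal form yields diagonal entries (1,1,1,1,1,1,1,1,1,1,1,2).

From H_k ≅ ker(∂_k) / im(∂_{k+1}) we obtain:

  H_1: rank ker ∂_1 − rank ∂_2 = (18 − 6) − 12 = 0, and ∂_2 has invariant factor 2 > 1, so H_1 = Z/2.

H_1 = Z/2.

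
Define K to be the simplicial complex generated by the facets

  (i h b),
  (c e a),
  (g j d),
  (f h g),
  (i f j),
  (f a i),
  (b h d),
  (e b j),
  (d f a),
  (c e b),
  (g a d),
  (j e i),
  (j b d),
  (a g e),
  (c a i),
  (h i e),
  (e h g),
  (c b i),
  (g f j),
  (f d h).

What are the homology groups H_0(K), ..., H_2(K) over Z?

Fix the vertex order a < b < c < d < e < f < g < h < i < j and write every simplex with vertices in increasing order. Then dim K = 2 and the simplices of K are:

  0-simplices (10): a, b, c, d, e, f, g, h, i, j
  1-simplices (30): ac, ad, ae, af, ag, ai, bc, bd, be, bh, bi, bj, ce, ci, df, dg, dh, dj, eg, eh, ei, ej, fg, fh, fi, fj, gh, gj, hi, ij
  2-simplices (20): ace, aci, adf, adg, aeg, afi, bce, bci, bdh, bdj, bej, bhi, dfh, dgj, egh, ehi, eij, fgh, fgj, fij

Hence C_0 ≅ Z^10, C_1 ≅ Z^30, C_2 ≅ Z^20.

∂_1: C_1 → C_0 maps an edge to its endpoints' difference, ∂[p,q] = q − p.
The 10×30 boundary matrix has rank 9 and Smith normal form diag(1,1,1,1,1,1,1,1,1).

∂_2: C_2 → C_1 sends each 2-simplex [p,q,r] to [q,r] − [p,r] + [p,q]. For instance
  ∂adg = dg − ag + ad,
  ∂egh = gh − eh + eg.
This gives a 30×20 integer matrix of rank 20; reducing to Smith normal form yields diagonal entries (1,1,1,1,1,1,1,1,1,1,1,1,1,1,1,1,1,1,1,2).

Reading off H_k = ker ∂_k / im ∂_{k+1}:

  H_0: rank C_0 − rank ∂_1 = 10 − 9 = 1, and the invariant factors of ∂_1 are all 1, so H_0 ≅ Z.
  H_1: rank ker ∂_1 − rank ∂_2 = (30 − 9) − 20 = 1, and ∂_2 has invariant factor 2 > 1, so H_1 ≅ Z × Z/2.
  H_2: rank ker ∂_2 − rank ∂_3 = (20 − 20) − 0 = 0, and there is no ∂_3, so H_2 ≅ 0.

As a check, the Euler characteristic is 10 − 30 + 20 = 0, which agrees with 1 − 1 + 0 = 0.
(K is a triangulation of the Klein bottle.)

H_0 = Z,  H_1 = Z × Z/2,  H_2 = 0.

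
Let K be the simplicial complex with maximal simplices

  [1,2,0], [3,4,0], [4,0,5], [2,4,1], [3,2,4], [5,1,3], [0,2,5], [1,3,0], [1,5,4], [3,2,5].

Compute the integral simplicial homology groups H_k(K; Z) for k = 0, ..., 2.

H_0 = Z,  H_1 = Z_2,  H_2 = 0.

Take the total order 0 < 1 < 2 < 3 < 4 < 5 on the vertex set. Then K (dimension 2) consists of the simplices:

  0-simplices (6): [0], [1], [2], [3], [4], [5]
  1-simplices (15): [0,1], [0,2], [0,3], [0,4], [0,5], [1,2], [1,3], [1,4], [1,5], [2,3], [2,4], [2,5], [3,4], [3,5], [4,5]
  2-simplices (10): [0,1,2], [0,1,3], [0,2,5], [0,3,4], [0,4,5], [1,2,4], [1,3,5], [1,4,5], [2,3,4], [2,3,5]

Hence C_0 ≅ Z^6, C_1 ≅ Z^15, C_2 ≅ Z^10.

∂_1: C_1 → C_0 sends each edge [p,q] (with p < q) to q − p.
This gives a 6×15 integer matrix of rank 5; reducing to Smith normal form yields diagonal entries (1,1,1,1,1).

∂_2: C_2 → C_1 acts by ∂[p,q,r] = [q,r] − [p,r] + [p,q]. For instance
  ∂[0,1,2] = [1,2] − [0,2] + [0,1],
  ∂[0,1,3] = [1,3] − [0,3] + [0,1].
This gives a 15×10 integer matrix of rank 10; reducing to Smith normal form yields diagonal entries (1,1,1,1,1,1,1,1,1,2).

Reading off H_k = ker ∂_k / im ∂_{k+1}:

  H_0: rank C_0 − rank ∂_1 = 6 − 5 = 1, and the invariant factors of ∂_1 are all 1, so H_0 = Z.
  H_1: rank ker ∂_1 − rank ∂_2 = (15 − 5) − 10 = 0, and ∂_2 has invariant factor 2 > 1, so H_1 = Z_2.
  H_2: rank ker ∂_2 − rank ∂_3 = (10 − 10) − 0 = 0, and there is no ∂_3, so H_2 = 0.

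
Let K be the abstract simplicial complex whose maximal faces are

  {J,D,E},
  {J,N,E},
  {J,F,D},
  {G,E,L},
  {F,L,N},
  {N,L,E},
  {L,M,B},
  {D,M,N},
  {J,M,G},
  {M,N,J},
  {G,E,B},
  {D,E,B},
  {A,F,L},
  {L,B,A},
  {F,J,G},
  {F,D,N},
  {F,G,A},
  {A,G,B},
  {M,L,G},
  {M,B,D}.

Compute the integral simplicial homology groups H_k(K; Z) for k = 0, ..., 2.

Order the vertices as A < B < D < E < F < G < J < L < M < N. Listing each simplex with vertices in this order, K has dimension 2 with simplices:

  0-simplices (10): A, B, D, E, F, G, J, L, M, N
  1-simplices (30): AB, AF, AG, AL, BD, BE, BG, BL, BM, DE, DF, DJ, DM, DN, EG, EJ, EL, EN, FG, FJ, FL, FN, GJ, GL, GM, JM, JN, LM, LN, MN
  2-simplices (20): ABG, ABL, AFG, AFL, BDE, BDM, BEG, BLM, DEJ, DFJ, DFN, DMN, EGL, EJN, ELN, FGJ, FLN, GJM, GLM, JMN

Hence C_0 ≅ Z^10, C_1 ≅ Z^30, C_2 ≅ Z^20.

∂_1: C_1 → C_0 sends each edge [p,q] (with p < q) to q − p.
As a 10×30 matrix over Z this has rank 9, with invariant factors (1,1,1,1,1,1,1,1,1).

The boundary map ∂_2: C_2 → C_1 maps a triangle to the signed sum of its edges. For instance
  ∂EGL = GL − EL + EG,
  ∂DMN = MN − DN + DM.
This gives a 30×20 integer matrix of rank 20; reducing to Smith normal form yields diagonal entries (1,1,1,1,1,1,1,1,1,1,1,1,1,1,1,1,1,1,1,2).

Now H_k = ker ∂_k / im ∂_{k+1}, so:

  H_0: rank C_0 − rank ∂_1 = 10 − 9 = 1, and the invariant factors of ∂_1 are all 1, so H_0 = Z.
  H_1: rank ker ∂_1 − rank ∂_2 = (30 − 9) − 20 = 1, and ∂_2 has invariant factor 2 > 1, so H_1 = Z ⊕ Z/2.
  H_2: rank ker ∂_2 − rank ∂_3 = (20 − 20) − 0 = 0, and there is no ∂_3, so H_2 = 0.

(K is a triangulation of the Klein bottle.)

H_0 ≅ Z,  H_1 ≅ Z ⊕ Z/2,  H_2 = 0.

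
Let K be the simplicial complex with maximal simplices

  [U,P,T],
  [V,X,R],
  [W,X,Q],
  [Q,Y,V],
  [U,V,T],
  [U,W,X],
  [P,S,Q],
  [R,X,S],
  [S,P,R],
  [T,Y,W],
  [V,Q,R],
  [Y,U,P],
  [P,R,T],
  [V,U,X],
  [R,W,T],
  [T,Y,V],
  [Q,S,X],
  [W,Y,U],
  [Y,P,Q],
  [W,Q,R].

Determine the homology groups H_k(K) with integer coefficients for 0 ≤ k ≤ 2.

Take the total order P < Q < R < S < T < U < V < W < X < Y on the vertex set. Then K (dimension 2) consists of the simplices:

  0-simplices (10): P, Q, R, S, T, U, V, W, X, Y
  1-simplices (30): PQ, PR, PS, PT, PU, PY, QR, QS, QV, QW, QX, QY, RS, RT, RV, RW, RX, SX, TU, TV, TW, TY, UV, UW, UX, UY, VX, VY, WX, WY
  2-simplices (20): PQS, PQY, PRS, PRT, PTU, PUY, QRV, QRW, QSX, QVY, QWX, RSX, RTW, RVX, TUV, TVY, TWY, UVX, UWX, UWY

giving chain groups C_0 ≅ Z^10, C_1 ≅ Z^30, C_2 ≅ Z^20.

∂_1: C_1 → C_0 sends each edge [p,q] (with p < q) to q − p.
This gives a 10×30 integer matrix of rank 9; reducing to Smith normal form yields diagonal entries (1,1,1,1,1,1,1,1,1).

Boundary ∂_2: C_2 → C_1 acts by ∂[p,q,r] = [q,r] − [p,r] + [p,q]. For instance
  ∂RVX = VX − RX + RV,
  ∂TWY = WY − TY + TW.
The 30×20 boundary matrix has rank 20 and Smith normal form diag(1,1,1,1,1,1,1,1,1,1,1,1,1,1,1,1,1,1,1,2).

Now H_k = ker ∂_k / im ∂_{k+1}, so:

  H_0: rank C_0 − rank ∂_1 = 10 − 9 = 1, and the invariant factors of ∂_1 are all 1, so H_0 = Z.
  H_1: rank ker ∂_1 − rank ∂_2 = (30 − 9) − 20 = 1, and ∂_2 has invariant factor 2 > 1, so H_1 = Z × Z/2.
  H_2: rank ker ∂_2 − rank ∂_3 = (20 − 20) − 0 = 0, and there is no ∂_3, so H_2 = 0.

As a check, the Euler characteristic is 10 − 30 + 20 = 0, which agrees with 1 − 1 + 0 = 0.

H_0 ≅ Z,  H_1 ≅ Z × Z/2,  H_2 = 0.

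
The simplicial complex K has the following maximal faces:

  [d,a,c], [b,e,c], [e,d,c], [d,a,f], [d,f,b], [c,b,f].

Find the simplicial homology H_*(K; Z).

H_0 ≅ Z,  H_1 ≅ Z,  H_2 = 0.

Order the vertices as a < b < c < d < e < f. Listing each simplex with vertices in this order, K has dimension 2 with simplices:

  0-simplices (6): a, b, c, d, e, f
  1-simplices (12): ac, ad, af, bc, bd, be, bf, cd, ce, cf, de, df
  2-simplices (6): acd, adf, bce, bcf, bdf, cde

so the chain groups are C_0 ≅ Z^6, C_1 ≅ Z^12, C_2 ≅ Z^6.

Boundary ∂_1: C_1 → C_0 sends each edge [p,q] (with p < q) to q − p. For instance
  ∂bf = f − b.
The 6×12 boundary matrix has rank 5 and Smith normal form diag(1,1,1,1,1).

∂_2: C_2 → C_1 acts by ∂[p,q,r] = [q,r] − [p,r] + [p,q]. For instance
  ∂cde = de − ce + cd,
  ∂bcf = cf − bf + bc.
As a 12×6 matrix over Z this has rank 6, with invariant factors (1,1,1,1,1,1).

Now H_k = ker ∂_k / im ∂_{k+1}, so:

  H_0: rank C_0 − rank ∂_1 = 6 − 5 = 1, and the invariant factors of ∂_1 are all 1, so H_0 ≅ Z.
  H_1: rank ker ∂_1 − rank ∂_2 = (12 − 5) − 6 = 1, and the invariant factors of ∂_2 are all 1, so H_1 ≅ Z.
  H_2: rank ker ∂_2 − rank ∂_3 = (6 − 6) − 0 = 0, and there is no ∂_3, so H_2 ≅ 0.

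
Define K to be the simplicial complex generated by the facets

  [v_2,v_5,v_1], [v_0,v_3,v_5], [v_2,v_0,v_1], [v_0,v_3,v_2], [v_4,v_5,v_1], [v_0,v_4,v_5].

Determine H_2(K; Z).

H_2 = 0.

Take the total order v_0 < v_1 < v_2 < v_3 < v_4 < v_5 on the vertex set. Then K (dimension 2) consists of the simplices:

  0-simplices (6): [v_0], [v_1], [v_2], [v_3], [v_4], [v_5]
  1-simplices (12): [v_0,v_1], [v_0,v_2], [v_0,v_3], [v_0,v_4], [v_0,v_5], [v_1,v_2], [v_1,v_4], [v_1,v_5], [v_2,v_3], [v_2,v_5], [v_3,v_5], [v_4,v_5]
  2-simplices (6): [v_0,v_1,v_2], [v_0,v_2,v_3], [v_0,v_3,v_5], [v_0,v_4,v_5], [v_1,v_2,v_5], [v_1,v_4,v_5]

Hence C_0 ≅ Z^6, C_1 ≅ Z^12, C_2 ≅ Z^6.

∂_1: C_1 → C_0 is given by ∂[p,q] = [q] − [p]. For instance
  ∂[v_0,v_3] = [v_3] − [v_0].
This gives a 6×12 integer matrix of rank 5; reducing to Smith normal form yields diagonal entries (1,1,1,1,1).

Boundary ∂_2: C_2 → C_1 sends each 2-simplex [p,q,r] to [q,r] − [p,r] + [p,q]. For instance
  ∂[v_0,v_1,v_2] = [v_1,v_2] − [v_0,v_2] + [v_0,v_1],
  ∂[v_1,v_4,v_5] = [v_4,v_5] − [v_1,v_5] + [v_1,v_4].
The 12×6 boundary matrix has rank 6 and Smith normal form diag(1,1,1,1,1,1).

From H_k ≅ ker(∂_k) / im(∂_{k+1}) we obtain:

  H_2: rank ker ∂_2 − rank ∂_3 = (6 − 6) − 0 = 0, and there is no ∂_3, so H_2 = 0.

(K is a triangulation of the cylinder S^1 x I.)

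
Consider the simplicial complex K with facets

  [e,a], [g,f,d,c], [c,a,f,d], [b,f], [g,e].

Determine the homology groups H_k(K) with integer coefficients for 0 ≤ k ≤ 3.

H_0 = Z,  H_1 = Z,  H_2 = 0,  H_3 = 0.

Order the vertices as a < b < c < d < e < f < g. Listing each simplex with vertices in this order, K has dimension 3 with simplices:

  0-simplices (7): a, b, c, d, e, f, g
  1-simplices (12): ac, ad, ae, af, bf, cd, cf, cg, df, dg, eg, fg
  2-simplices (7): acd, acf, adf, cdf, cdg, cfg, dfg
  3-simplices (2): acdf, cdfg

Hence C_0 ≅ Z^7, C_1 ≅ Z^12, C_2 ≅ Z^7, C_3 ≅ Z^2.

∂_1: C_1 → C_0 maps an edge to its endpoints' difference, ∂[p,q] = q − p. For instance
  ∂eg = g − e.
This gives a 7×12 integer matrix of rank 6; reducing to Smith normal form yields diagonal entries (1,1,1,1,1,1).

∂_2: C_2 → C_1 sends each 2-simplex [p,q,r] to [q,r] − [p,r] + [p,q]. For instance
  ∂cdf = df − cf + cd,
  ∂adf = df − af + ad.
As a 12×7 matrix over Z this has rank 5, with invariant factors (1,1,1,1,1).

Boundary ∂_3: C_3 → C_2 sends each 3-simplex σ to the alternating sum Σ_i (−1)^i (σ with its i-th vertex removed). For instance
  ∂acdf = cdf − adf + acf − acd,
  ∂cdfg = dfg − cfg + cdg − cdf.
This gives a 7×2 integer matrix of rank 2; reducing to Smith normal form yields diagonal entries (1,1).

Now H_k = ker ∂_k / im ∂_{k+1}, so:

  H_0: rank C_0 − rank ∂_1 = 7 − 6 = 1, and the invariant factors of ∂_1 are all 1, so H_0 ≅ Z.
  H_1: rank ker ∂_1 − rank ∂_2 = (12 − 6) − 5 = 1, and the invariant factors of ∂_2 are all 1, so H_1 ≅ Z.
  H_2: rank ker ∂_2 − rank ∂_3 = (7 − 5) − 2 = 0, and the invariant factors of ∂_3 are all 1, so H_2 ≅ 0.
  H_3: rank ker ∂_3 − rank ∂_4 = (2 − 2) − 0 = 0, and there is no ∂_4, so H_3 ≅ 0.

As a check, the Euler characteristic is 7 − 12 + 7 − 2 = 0, which agrees with 1 − 1 + 0 − 0 = 0.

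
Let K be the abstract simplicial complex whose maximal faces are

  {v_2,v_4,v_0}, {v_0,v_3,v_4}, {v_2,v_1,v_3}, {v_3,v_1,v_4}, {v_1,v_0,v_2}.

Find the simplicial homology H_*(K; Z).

Fix the vertex order v_0 < v_1 < v_2 < v_3 < v_4 and write every simplex with vertices in increasing order. Then dim K = 2 and the simplices of K are:

  0-simplices (5): [v_0], [v_1], [v_2], [v_3], [v_4]
  1-simplices (10): [v_0,v_1], [v_0,v_2], [v_0,v_3], [v_0,v_4], [v_1,v_2], [v_1,v_3], [v_1,v_4], [v_2,v_3], [v_2,v_4], [v_3,v_4]
  2-simplices (5): [v_0,v_1,v_2], [v_0,v_2,v_4], [v_0,v_3,v_4], [v_1,v_2,v_3], [v_1,v_3,v_4]

so the chain groups are C_0 ≅ Z^5, C_1 ≅ Z^10, C_2 ≅ Z^5.

The boundary map ∂_1: C_1 → C_0 sends each edge [p,q] (with p < q) to q − p. For instance
  ∂[v_2,v_4] = [v_4] − [v_2].
As a 5×10 matrix over Z this has rank 4, with invariant factors (1,1,1,1).

∂_2: C_2 → C_1 sends each 2-simplex [p,q,r] to [q,r] − [p,r] + [p,q]. For instance
  ∂[v_1,v_3,v_4] = [v_3,v_4] − [v_1,v_4] + [v_1,v_3],
  ∂[v_0,v_2,v_4] = [v_2,v_4] − [v_0,v_4] + [v_0,v_2].
This gives a 10×5 integer matrix of rank 5; reducing to Smith normal form yields diagonal entries (1,1,1,1,1).

From H_k ≅ ker(∂_k) / im(∂_{k+1}) we obtain:

  H_0: rank C_0 − rank ∂_1 = 5 − 4 = 1, and the invariant factors of ∂_1 are all 1, so H_0 ≅ Z.
  H_1: rank ker ∂_1 − rank ∂_2 = (10 − 4) − 5 = 1, and the invariant factors of ∂_2 are all 1, so H_1 ≅ Z.
  H_2: rank ker ∂_2 − rank ∂_3 = (5 − 5) − 0 = 0, and there is no ∂_3, so H_2 ≅ 0.

As a check, the Euler characteristic is 5 − 10 + 5 = 0, which agrees with 1 − 1 + 0 = 0.

H_0 = Z,  H_1 = Z,  H_2 = 0.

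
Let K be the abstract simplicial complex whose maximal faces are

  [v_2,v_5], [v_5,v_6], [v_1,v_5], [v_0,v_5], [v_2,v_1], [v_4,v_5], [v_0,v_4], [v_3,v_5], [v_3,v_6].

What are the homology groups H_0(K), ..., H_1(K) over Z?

We work with the vertex ordering v_0 < v_1 < v_2 < v_3 < v_4 < v_5 < v_6. The simplices of K, each written with vertices in increasing order, are:

  0-simplices (7): [v_0], [v_1], [v_2], [v_3], [v_4], [v_5], [v_6]
  1-simplices (9): [v_0,v_4], [v_0,v_5], [v_1,v_2], [v_1,v_5], [v_2,v_5], [v_3,v_5], [v_3,v_6], [v_4,v_5], [v_5,v_6]

giving chain groups C_0 ≅ Z^7, C_1 ≅ Z^9.

The boundary map ∂_1: C_1 → C_0 maps an edge to its endpoints' difference, ∂[p,q] = q − p.
This gives a 7×9 integer matrix of rank 6; reducing to Smith normal form yields diagonal entries (1,1,1,1,1,1).

Computing H_k = (kernel of ∂_k) / (image of ∂_{k+1}):

  H_0: rank C_0 − rank ∂_1 = 7 − 6 = 1, and the invariant factors of ∂_1 are all 1, so H_0 = Z.
  H_1: rank ker ∂_1 − rank ∂_2 = (9 − 6) − 0 = 3, and there is no ∂_2, so H_1 = Z^3.

As a check, the Euler characteristic is 7 − 9 = -2, which agrees with 1 − 3 = -2.
(K is a triangulation of a wedge of 3 circles.)

H_0 = Z,  H_1 = Z^3.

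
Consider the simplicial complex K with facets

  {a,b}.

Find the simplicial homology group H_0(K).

H_0 = Z.

Take the total order a < b on the vertex set. Then K (dimension 1) consists of the simplices:

  0-simplices (2): a, b
  1-simplices (1): ab

Hence C_0 ≅ Z^2, C_1 ≅ Z^1.

The boundary map ∂_1: C_1 → C_0 maps an edge to its endpoints' difference, ∂[p,q] = q − p.
As a 2×1 matrix over Z this has rank 1, with invariant factors (1).

From H_k ≅ ker(∂_k) / im(∂_{k+1}) we obtain:

  H_0: rank C_0 − rank ∂_1 = 2 − 1 = 1, and the invariant factors of ∂_1 are all 1, so H_0 = Z.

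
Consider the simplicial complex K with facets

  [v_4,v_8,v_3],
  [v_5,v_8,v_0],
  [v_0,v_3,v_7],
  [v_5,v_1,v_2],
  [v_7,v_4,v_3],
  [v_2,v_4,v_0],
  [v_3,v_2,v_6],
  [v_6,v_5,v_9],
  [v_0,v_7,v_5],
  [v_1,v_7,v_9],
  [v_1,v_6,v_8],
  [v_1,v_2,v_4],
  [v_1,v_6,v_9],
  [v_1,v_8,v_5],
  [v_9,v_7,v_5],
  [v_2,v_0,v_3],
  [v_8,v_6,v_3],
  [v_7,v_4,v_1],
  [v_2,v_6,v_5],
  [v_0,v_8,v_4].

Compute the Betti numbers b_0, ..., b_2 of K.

b_0 = 1, b_1 = 1, b_2 = 0.

We work with the vertex ordering v_0 < v_1 < v_2 < v_3 < v_4 < v_5 < v_6 < v_7 < v_8 < v_9. The simplices of K, each written with vertices in increasing order, are:

  0-simplices (10): [v_0], [v_1], [v_2], [v_3], [v_4], [v_5], [v_6], [v_7], [v_8], [v_9]
  1-simplices (30): (30 of them)
  2-simplices (20): (20 of them)

Hence C_0 ≅ Z^10, C_1 ≅ Z^30, C_2 ≅ Z^20.

The boundary map ∂_1: C_1 → C_0 sends each edge [p,q] (with p < q) to q − p. For instance
  ∂[v_3,v_7] = [v_7] − [v_3].
As a 10×30 matrix over Z this has rank 9, with invariant factors (1,1,1,1,1,1,1,1,1).

The boundary map ∂_2: C_2 → C_1 maps a triangle to the signed sum of its edges. For instance
  ∂[v_1,v_5,v_8] = [v_5,v_8] − [v_1,v_8] + [v_1,v_5],
  ∂[v_2,v_3,v_6] = [v_3,v_6] − [v_2,v_6] + [v_2,v_3].
This gives a 30×20 integer matrix of rank 20; reducing to Smith normal form yields diagonal entries (1,1,1,1,1,1,1,1,1,1,1,1,1,1,1,1,1,1,1,2).

From H_k ≅ ker(∂_k) / im(∂_{k+1}) we obtain:

  H_0: rank C_0 − rank ∂_1 = 10 − 9 = 1, and the invariant factors of ∂_1 are all 1, so H_0 ≅ Z.
  H_1: rank ker ∂_1 − rank ∂_2 = (30 − 9) − 20 = 1, and ∂_2 has invariant factor 2 > 1, so H_1 ≅ Z ⊕ Z/2.
  H_2: rank ker ∂_2 − rank ∂_3 = (20 − 20) − 0 = 0, and there is no ∂_3, so H_2 ≅ 0.

As a check, the Euler characteristic is 10 − 30 + 20 = 0, which agrees with 1 − 1 + 0 = 0.
(K is a triangulation of the Klein bottle.)

Hence the Betti numbers are b_0 = 1, b_1 = 1, b_2 = 0.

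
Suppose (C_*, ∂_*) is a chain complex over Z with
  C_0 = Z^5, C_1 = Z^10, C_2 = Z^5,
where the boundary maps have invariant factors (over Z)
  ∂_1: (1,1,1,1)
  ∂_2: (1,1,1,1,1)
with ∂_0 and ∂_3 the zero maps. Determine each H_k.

H_0: b_0 = 5 − 0 − 4 = 1; torsion from ∂_1 factors > 1: none. So H_0 = Z.
H_1: b_1 = 10 − 4 − 5 = 1; torsion from ∂_2 factors > 1: none. So H_1 = Z.
H_2: b_2 = 5 − 5 − 0 = 0; torsion from ∂_3 factors > 1: none. So H_2 = 0.

H_0 = Z,  H_1 = Z,  H_2 = 0.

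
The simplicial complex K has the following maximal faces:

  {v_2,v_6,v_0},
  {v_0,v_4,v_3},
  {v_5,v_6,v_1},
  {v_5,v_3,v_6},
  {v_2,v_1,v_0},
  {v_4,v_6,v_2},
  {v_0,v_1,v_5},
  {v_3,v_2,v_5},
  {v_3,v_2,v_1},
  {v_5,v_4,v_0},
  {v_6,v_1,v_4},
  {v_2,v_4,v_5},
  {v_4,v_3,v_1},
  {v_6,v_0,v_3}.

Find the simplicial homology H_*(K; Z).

Take the total order v_0 < v_1 < v_2 < v_3 < v_4 < v_5 < v_6 on the vertex set. Then K (dimension 2) consists of the simplices:

  0-simplices (7): [v_0], [v_1], [v_2], [v_3], [v_4], [v_5], [v_6]
  1-simplices (21): (21 of them)
  2-simplices (14): (14 of them)

Hence C_0 ≅ Z^7, C_1 ≅ Z^21, C_2 ≅ Z^14.

The boundary map ∂_1: C_1 → C_0 sends each edge [p,q] (with p < q) to q − p.
The 7×21 boundary matrix has rank 6 and Smith normal form diag(1,1,1,1,1,1).

∂_2: C_2 → C_1 maps a triangle to the signed sum of its edges. For instance
  ∂[v_1,v_5,v_6] = [v_5,v_6] − [v_1,v_6] + [v_1,v_5],
  ∂[v_0,v_1,v_2] = [v_1,v_2] − [v_0,v_2] + [v_0,v_1].
As a 21×14 matrix over Z this has rank 13, with invariant factors (1,1,1,1,1,1,1,1,1,1,1,1,1).

Reading off H_k = ker ∂_k / im ∂_{k+1}:

  H_0: rank C_0 − rank ∂_1 = 7 − 6 = 1, and the invariant factors of ∂_1 are all 1, so H_0 = Z.
  H_1: rank ker ∂_1 − rank ∂_2 = (21 − 6) − 13 = 2, and the invariant factors of ∂_2 are all 1, so H_1 = Z^2.
  H_2: rank ker ∂_2 − rank ∂_3 = (14 − 13) − 0 = 1, and there is no ∂_3, so H_2 = Z.

H_0 = Z,  H_1 = Z^2,  H_2 = Z.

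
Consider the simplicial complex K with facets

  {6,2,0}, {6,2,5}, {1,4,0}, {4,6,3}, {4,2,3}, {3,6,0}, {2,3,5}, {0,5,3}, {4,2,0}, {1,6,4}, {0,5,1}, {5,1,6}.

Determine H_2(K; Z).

H_2 = 0.

Fix the vertex order 0 < 1 < 2 < 3 < 4 < 5 < 6 and write every simplex with vertices in increasing order. Then dim K = 2 and the simplices of K are:

  0-simplices (7): [0], [1], [2], [3], [4], [5], [6]
  1-simplices (18): [0,1], [0,2], [0,3], [0,4], [0,5], [0,6], [1,4], [1,5], [1,6], [2,3], [2,4], [2,5], [2,6], [3,4], [3,5], [3,6], [4,6], [5,6]
  2-simplices (12): [0,1,4], [0,1,5], [0,2,4], [0,2,6], [0,3,5], [0,3,6], [1,4,6], [1,5,6], [2,3,4], [2,3,5], [2,5,6], [3,4,6]

Hence C_0 ≅ Z^7, C_1 ≅ Z^18, C_2 ≅ Z^12.

The boundary map ∂_1: C_1 → C_0 sends each edge [p,q] (with p < q) to q − p.
The 7×18 boundary matrix has rank 6 and Smith normal form diag(1,1,1,1,1,1).

∂_2: C_2 → C_1 acts by ∂[p,q,r] = [q,r] − [p,r] + [p,q]. For instance
  ∂[1,4,6] = [4,6] − [1,6] + [1,4],
  ∂[0,2,4] = [2,4] − [0,4] + [0,2].
The resulting 18×12 matrix has rank 12, and its Smith normal form has invariant factors (1,1,1,1,1,1,1,1,1,1,1,2).

Computing H_k = (kernel of ∂_k) / (image of ∂_{k+1}):

  H_2: rank ker ∂_2 − rank ∂_3 = (12 − 12) − 0 = 0, and there is no ∂_3, so H_2 ≅ 0.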